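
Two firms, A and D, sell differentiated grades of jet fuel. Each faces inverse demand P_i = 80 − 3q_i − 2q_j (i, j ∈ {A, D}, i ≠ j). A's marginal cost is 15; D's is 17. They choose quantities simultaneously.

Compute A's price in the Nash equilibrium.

39.75

Firm A's profit: π = q_A(80 − 3q_A − 2q_D) − 15q_A.
∂π/∂q_A = 65 − 6q_A − 2q_D = 0 ⇒ q_A = 65/6 − (1/3)q_D.
Similarly q_D = 10.5 − (1/3)q_A.
Substituting the second reaction function into the first: q_A = 65/6 − (1/3)(10.5 − (1/3)q_A), which gives (8/9)q_A = 22/3 ⇒ q_A = 8.25.
Then q_D = 10.5 − (1/3)·8.25 = 7.75.
P_A = 80 − 3·8.25 − 2·7.75 = 39.75.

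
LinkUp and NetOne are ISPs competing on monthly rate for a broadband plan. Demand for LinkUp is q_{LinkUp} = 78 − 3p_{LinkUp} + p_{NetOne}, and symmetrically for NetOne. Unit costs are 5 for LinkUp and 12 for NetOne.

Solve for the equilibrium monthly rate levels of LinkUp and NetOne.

19.2, 22.2

LinkUp's profit: π = (p_{LinkUp} − 5)(78 − 3p_{LinkUp} + p_{NetOne}).
∂π/∂p_{LinkUp} = 93 − 6p_{LinkUp} + p_{NetOne} = 0 ⇒ p_{LinkUp} = 15.5 + (1/6)p_{NetOne}.
Similarly p_{NetOne} = 19 + (1/6)p_{LinkUp}.
Substituting the second reaction function into the first: p_{LinkUp} = 15.5 + (1/6)(19 + (1/6)p_{LinkUp}), which gives (35/36)p_{LinkUp} = 56/3 ⇒ p_{LinkUp} = 19.2.
Then p_{NetOne} = 19 + (1/6)·19.2 = 22.2.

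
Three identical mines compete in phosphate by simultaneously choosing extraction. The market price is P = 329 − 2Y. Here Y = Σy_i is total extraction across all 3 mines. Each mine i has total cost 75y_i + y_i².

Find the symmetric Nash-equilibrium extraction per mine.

25.4

A representative mine's profit is π_i = y_i(329 − 2Y) − 75y_i − y_i², with Y = y_i + Σ_{j≠i} y_j.
First-order condition: 254 − 6y_i − 2Σ_{j≠i} y_j = 0.
In a symmetric equilibrium every mine chooses the same y, so Σ_{j≠i} y_j = 2y. The condition becomes 254 − 10y = 0, giving y = 254/10 = 25.4.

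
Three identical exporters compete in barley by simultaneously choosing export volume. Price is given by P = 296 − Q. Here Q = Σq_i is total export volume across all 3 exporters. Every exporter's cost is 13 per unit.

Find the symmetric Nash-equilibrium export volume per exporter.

A representative exporter's profit is π_i = q_i(296 − Q) − 13q_i, with Q = q_i + Σ_{j≠i} q_j.
First-order condition: 283 − 2q_i − Σ_{j≠i} q_j = 0.
With identical exporters, set every q_j = q: then 283 − 2q − 2q = 0, i.e. q = 283/4 = 70.75.

70.75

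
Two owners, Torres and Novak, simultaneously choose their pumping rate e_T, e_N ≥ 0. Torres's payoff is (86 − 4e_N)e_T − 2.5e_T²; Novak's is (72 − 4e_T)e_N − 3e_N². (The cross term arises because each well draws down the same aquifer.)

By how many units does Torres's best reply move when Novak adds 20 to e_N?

Expanding Torres's payoff: 86e_T − 4e_Ne_T − 2.5e_T².
∂π/∂e_T = 86 − 4e_N − 5e_T = 0, so e_T = 17.2 − 0.8e_N.
The reaction-function slope is −0.8, so a 20-unit rise in e_N moves e_T by −0.8 × 20 = −16. Torres's best response falls — the actions are strategic substitutes.

-16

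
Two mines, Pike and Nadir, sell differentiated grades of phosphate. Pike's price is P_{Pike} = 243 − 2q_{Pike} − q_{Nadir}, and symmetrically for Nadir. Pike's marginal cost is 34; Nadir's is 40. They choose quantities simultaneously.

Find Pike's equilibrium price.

118.4

Mine Pike's profit: π = q_{Pike}(243 − 2q_{Pike} − q_{Nadir}) − 34q_{Pike}.
∂π/∂q_{Pike} = 209 − 4q_{Pike} − q_{Nadir} = 0 ⇒ q_{Pike} = 52.25 − 0.25q_{Nadir}.
Similarly q_{Nadir} = 50.75 − 0.25q_{Pike}.
Substituting the second reaction function into the first: q_{Pike} = 52.25 − 0.25(50.75 − 0.25q_{Pike}), which gives 0.9375q_{Pike} = 39.5625 ⇒ q_{Pike} = 42.2.
Then q_{Nadir} = 50.75 − 0.25·42.2 = 40.2.
P_{Pike} = 243 − 2·42.2 − 40.2 = 118.4.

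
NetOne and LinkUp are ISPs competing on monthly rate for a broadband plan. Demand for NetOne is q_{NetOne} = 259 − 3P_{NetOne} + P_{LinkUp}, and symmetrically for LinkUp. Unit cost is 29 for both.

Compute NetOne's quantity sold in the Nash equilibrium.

NetOne's profit: π = (P_{NetOne} − 29)(259 − 3P_{NetOne} + P_{LinkUp}).
∂π/∂P_{NetOne} = 346 − 6P_{NetOne} + P_{LinkUp} = 0 ⇒ P_{NetOne} = 173/3 + (1/6)P_{LinkUp}.
Setting P_{NetOne} = P_{LinkUp} in the reaction function: P_{NetOne} = 173/3 + (1/6)P_{NetOne}, so P_{NetOne} = (173/3) / (5/6) = 69.2.
q_{NetOne} = 259 − 3·69.2 + 69.2 = 120.6.

120.6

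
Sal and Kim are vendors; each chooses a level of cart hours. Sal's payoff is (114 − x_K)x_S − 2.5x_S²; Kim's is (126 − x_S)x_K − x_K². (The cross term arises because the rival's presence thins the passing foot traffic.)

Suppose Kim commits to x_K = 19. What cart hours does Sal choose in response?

19

Expanding Sal's payoff: 114x_S − x_Kx_S − 2.5x_S².
∂π/∂x_S = 114 − x_K − 5x_S = 0, so x_S = 22.8 − 0.2x_K.
At x_K = 19: x_S = 22.8 − 0.2·19 = 19.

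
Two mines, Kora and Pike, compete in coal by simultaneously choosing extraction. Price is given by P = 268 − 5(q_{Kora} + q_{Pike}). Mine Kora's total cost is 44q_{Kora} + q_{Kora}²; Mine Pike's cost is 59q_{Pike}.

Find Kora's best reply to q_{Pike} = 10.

Mine Kora's profit: π = q_{Kora}(268 − 5(q_{Kora} + q_{Pike})) − 44q_{Kora} − q_{Kora}².
∂π/∂q_{Kora} = 224 − 12q_{Kora} − 5q_{Pike} = 0, so q_{Kora} = 56/3 − (5/12)q_{Pike}.
At q_{Pike} = 10: q_{Kora} = 56/3 − (5/12)·10 = 14.5.

14.5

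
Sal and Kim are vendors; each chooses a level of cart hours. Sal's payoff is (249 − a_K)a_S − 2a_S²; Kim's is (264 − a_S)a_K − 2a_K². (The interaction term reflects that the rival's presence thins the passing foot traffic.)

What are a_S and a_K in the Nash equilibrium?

48.8, 53.8

Expanding Sal's payoff: 249a_S − a_Ka_S − 2a_S².
∂π/∂a_S = 249 − a_K − 4a_S = 0, so a_S = 62.25 − 0.25a_K.
Likewise for Kim: a_K = 66 − 0.25a_S.
Plugging a_K into Sal's best response: a_S = 62.25 − 0.25(66 − 0.25a_S) ⇒ 0.9375a_S = 45.75, so a_S = 48.8.
Then a_K = 66 − 0.25·48.8 = 53.8.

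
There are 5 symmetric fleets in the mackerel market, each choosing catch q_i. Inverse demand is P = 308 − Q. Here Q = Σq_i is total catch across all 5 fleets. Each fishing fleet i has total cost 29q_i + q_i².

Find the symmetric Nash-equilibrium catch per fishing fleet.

A representative fishing fleet's profit is π_i = q_i(308 − Q) − 29q_i − q_i², with Q = q_i + Σ_{j≠i} q_j.
First-order condition: 279 − 4q_i − Σ_{j≠i} q_j = 0.
In a symmetric equilibrium every fishing fleet chooses the same q, so Σ_{j≠i} q_j = 4q. The condition becomes 279 − 8q = 0, giving q = 279/8 = 34.875.

34.875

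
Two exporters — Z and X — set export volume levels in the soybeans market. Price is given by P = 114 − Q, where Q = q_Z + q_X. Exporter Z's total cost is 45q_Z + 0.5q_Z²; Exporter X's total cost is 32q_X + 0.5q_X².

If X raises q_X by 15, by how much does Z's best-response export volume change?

-5

Exporter Z's profit: π = q_Z(114 − (q_Z + q_X)) − 45q_Z − 0.5q_Z².
∂π/∂q_Z = 69 − 3q_Z − q_X = 0, so q_Z = 23 − (1/3)q_X.
The reaction-function slope is −1/3, so a 15-unit rise in q_X moves q_Z by −1/3 × 15 = −5. Z's best response falls — the actions are strategic substitutes.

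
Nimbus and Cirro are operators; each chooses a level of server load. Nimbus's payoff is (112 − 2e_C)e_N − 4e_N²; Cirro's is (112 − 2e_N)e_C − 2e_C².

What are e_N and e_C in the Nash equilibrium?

8, 24

Expanding Nimbus's payoff: 112e_N − 2e_Ce_N − 4e_N².
∂π/∂e_N = 112 − 2e_C − 8e_N = 0, so e_N = 14 − 0.25e_C.
Likewise for Cirro: e_C = 28 − 0.5e_N.
Plugging e_C into Nimbus's best response: e_N = 14 − 0.25(28 − 0.5e_N) ⇒ 0.875e_N = 7, so e_N = 8.
Then e_C = 28 − 0.5·8 = 24.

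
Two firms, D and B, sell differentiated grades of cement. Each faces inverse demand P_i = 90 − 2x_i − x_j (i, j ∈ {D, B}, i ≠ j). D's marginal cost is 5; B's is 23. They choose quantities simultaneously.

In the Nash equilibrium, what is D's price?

Firm D's profit: π = x_D(90 − 2x_D − x_B) − 5x_D.
∂π/∂x_D = 85 − 4x_D − x_B = 0 ⇒ x_D = 21.25 − 0.25x_B.
Similarly x_B = 16.75 − 0.25x_D.
Solving the two reaction functions simultaneously: (1 − (−0.25)(−0.25))x_D = 21.25 − 0.25·16.75, so 0.9375x_D = 17.0625 and x_D = 18.2.
Then x_B = 16.75 − 0.25·18.2 = 12.2.
P_D = 90 − 2·18.2 − 12.2 = 41.4.

41.4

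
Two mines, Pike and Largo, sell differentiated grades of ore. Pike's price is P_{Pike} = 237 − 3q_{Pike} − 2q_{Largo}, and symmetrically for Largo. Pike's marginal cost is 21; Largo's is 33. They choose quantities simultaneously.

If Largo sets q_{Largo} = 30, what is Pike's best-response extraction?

26

Mine Pike's profit: π = q_{Pike}(237 − 3q_{Pike} − 2q_{Largo}) − 21q_{Pike}.
∂π/∂q_{Pike} = 216 − 6q_{Pike} − 2q_{Largo} = 0 ⇒ q_{Pike} = 36 − (1/3)q_{Largo}.
At q_{Largo} = 30: q_{Pike} = 36 − (1/3)·30 = 26.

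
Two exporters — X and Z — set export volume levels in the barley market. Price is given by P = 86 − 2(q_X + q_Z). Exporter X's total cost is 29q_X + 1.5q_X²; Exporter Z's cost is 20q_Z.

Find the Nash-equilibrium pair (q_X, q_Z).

Exporter X's profit: π = q_X(86 − 2(q_X + q_Z)) − 29q_X − 1.5q_X².
∂π/∂q_X = 57 − 7q_X − 2q_Z = 0, so q_X = 57/7 − (2/7)q_Z.
For Z: ∂π/∂q_Z = 66 − 4q_Z − 2q_X = 0 ⇒ q_Z = 16.5 − 0.5q_X.
Solving the two reaction functions simultaneously: (1 − (−2/7)(−0.5))q_X = 57/7 − (2/7)·16.5, so (6/7)q_X = 24/7 and q_X = 4.
Then q_Z = 16.5 − 0.5·4 = 14.5.

4, 14.5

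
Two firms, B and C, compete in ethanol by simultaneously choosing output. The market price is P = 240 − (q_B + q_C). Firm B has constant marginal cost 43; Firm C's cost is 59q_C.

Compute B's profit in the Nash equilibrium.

Firm B's profit: π = q_B(240 − (q_B + q_C)) − 43q_B.
∂π/∂q_B = 197 − 2q_B − q_C = 0, so q_B = 98.5 − 0.5q_C.
By the same steps for C: q_C = 90.5 − 0.5q_B.
Plugging q_C into B's best response: q_B = 98.5 − 0.5(90.5 − 0.5q_B) ⇒ 0.75q_B = 53.25, so q_B = 71.
Then q_C = 90.5 − 0.5·71 = 55.
Price P = 240 − 126 = 114.
B's profit: (114 − 43)·71 = 5041.

5041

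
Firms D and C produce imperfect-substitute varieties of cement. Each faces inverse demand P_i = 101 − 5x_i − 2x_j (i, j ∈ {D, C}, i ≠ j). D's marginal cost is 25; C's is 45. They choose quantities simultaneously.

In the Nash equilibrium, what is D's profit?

Firm D's profit: π = x_D(101 − 5x_D − 2x_C) − 25x_D.
∂π/∂x_D = 76 − 10x_D − 2x_C = 0 ⇒ x_D = 7.6 − 0.2x_C.
Similarly x_C = 5.6 − 0.2x_D.
Plugging x_C into D's best response: x_D = 7.6 − 0.2(5.6 − 0.2x_D) ⇒ 0.96x_D = 6.48, so x_D = 6.75.
Then x_C = 5.6 − 0.2·6.75 = 4.25.
P_D = 101 − 5·6.75 − 2·4.25 = 58.75.
Profit = (58.75 − 25)·6.75 = 227.8125.

227.8125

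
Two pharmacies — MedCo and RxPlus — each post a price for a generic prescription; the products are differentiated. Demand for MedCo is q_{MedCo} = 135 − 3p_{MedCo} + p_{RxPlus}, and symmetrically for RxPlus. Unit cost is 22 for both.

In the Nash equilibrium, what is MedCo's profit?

MedCo's profit: π = (p_{MedCo} − 22)(135 − 3p_{MedCo} + p_{RxPlus}).
∂π/∂p_{MedCo} = 201 − 6p_{MedCo} + p_{RxPlus} = 0 ⇒ p_{MedCo} = 33.5 + (1/6)p_{RxPlus}.
The game is symmetric, so in equilibrium p_{RxPlus} = p_{MedCo}: the reaction function gives (5/6)p_{MedCo} = 33.5, hence p_{MedCo} = 40.2.
q_{MedCo} = 135 − 3·40.2 + 40.2 = 54.6.
Profit = (40.2 − 22)·54.6 = 993.72.

993.72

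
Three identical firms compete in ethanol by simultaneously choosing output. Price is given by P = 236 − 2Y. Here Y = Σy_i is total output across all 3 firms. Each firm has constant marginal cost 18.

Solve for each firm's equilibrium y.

A representative firm's profit is π_i = y_i(236 − 2Y) − 18y_i, with Y = y_i + Σ_{j≠i} y_j.
First-order condition: 218 − 4y_i − 2Σ_{j≠i} y_j = 0.
Imposing symmetry (y_j = y for all j) turns Σ_{j≠i} y_j into 2y, so 218 = 8y and y = 27.25.

27.25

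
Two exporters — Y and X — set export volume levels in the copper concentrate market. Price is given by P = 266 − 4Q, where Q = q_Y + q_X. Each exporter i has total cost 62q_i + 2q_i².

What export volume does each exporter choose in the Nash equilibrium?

Exporter Y's profit: π = q_Y(266 − 4(q_Y + q_X)) − 62q_Y − 2q_Y².
∂π/∂q_Y = 204 − 12q_Y − 4q_X = 0, so q_Y = 17 − (1/3)q_X.
Setting q_Y = q_X in the reaction function: q_Y = 17 − (1/3)q_Y, so q_Y = 17 / (4/3) = 12.75.

12.75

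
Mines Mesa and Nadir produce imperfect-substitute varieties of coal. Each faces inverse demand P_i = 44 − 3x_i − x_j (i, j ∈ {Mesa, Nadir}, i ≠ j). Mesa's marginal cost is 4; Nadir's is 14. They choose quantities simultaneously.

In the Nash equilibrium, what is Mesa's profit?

Mine Mesa's profit: π = x_{Mesa}(44 − 3x_{Mesa} − x_{Nadir}) − 4x_{Mesa}.
∂π/∂x_{Mesa} = 40 − 6x_{Mesa} − x_{Nadir} = 0 ⇒ x_{Mesa} = 20/3 − (1/6)x_{Nadir}.
Similarly x_{Nadir} = 5 − (1/6)x_{Mesa}.
Substituting the second reaction function into the first: x_{Mesa} = 20/3 − (1/6)(5 − (1/6)x_{Mesa}), which gives (35/36)x_{Mesa} = 35/6 ⇒ x_{Mesa} = 6.
Then x_{Nadir} = 5 − (1/6)·6 = 4.
P_{Mesa} = 44 − 3·6 − 4 = 22.
Profit = (22 − 4)·6 = 108.

108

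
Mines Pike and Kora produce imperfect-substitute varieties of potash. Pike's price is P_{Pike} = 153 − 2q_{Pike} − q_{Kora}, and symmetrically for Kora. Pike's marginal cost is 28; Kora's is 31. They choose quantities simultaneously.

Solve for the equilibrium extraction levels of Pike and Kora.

25.2, 24.2

Mine Pike's profit: π = q_{Pike}(153 − 2q_{Pike} − q_{Kora}) − 28q_{Pike}.
∂π/∂q_{Pike} = 125 − 4q_{Pike} − q_{Kora} = 0 ⇒ q_{Pike} = 31.25 − 0.25q_{Kora}.
Similarly q_{Kora} = 30.5 − 0.25q_{Pike}.
Plugging q_{Kora} into Pike's best response: q_{Pike} = 31.25 − 0.25(30.5 − 0.25q_{Pike}) ⇒ 0.9375q_{Pike} = 23.625, so q_{Pike} = 25.2.
Then q_{Kora} = 30.5 − 0.25·25.2 = 24.2.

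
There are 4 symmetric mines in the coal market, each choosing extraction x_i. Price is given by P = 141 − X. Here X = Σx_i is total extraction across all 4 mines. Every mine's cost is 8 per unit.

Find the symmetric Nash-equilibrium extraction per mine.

A representative mine's profit is π_i = x_i(141 − X) − 8x_i, with X = x_i + Σ_{j≠i} x_j.
First-order condition: 133 − 2x_i − Σ_{j≠i} x_j = 0.
With identical mines, set every x_j = x: then 133 − 2x − 3x = 0, i.e. x = 133/5 = 26.6.

26.6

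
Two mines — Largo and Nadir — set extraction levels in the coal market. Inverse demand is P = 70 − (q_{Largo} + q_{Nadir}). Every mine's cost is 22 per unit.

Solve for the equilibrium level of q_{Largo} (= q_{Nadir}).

16

Mine Largo's profit: π = q_{Largo}(70 − (q_{Largo} + q_{Nadir})) − 22q_{Largo}.
∂π/∂q_{Largo} = 48 − 2q_{Largo} − q_{Nadir} = 0, so q_{Largo} = 24 − 0.5q_{Nadir}.
By symmetry q_{Nadir} = q_{Largo}; substituting into the reaction function, 1.5q_{Largo} = 24 and q_{Largo} = 16.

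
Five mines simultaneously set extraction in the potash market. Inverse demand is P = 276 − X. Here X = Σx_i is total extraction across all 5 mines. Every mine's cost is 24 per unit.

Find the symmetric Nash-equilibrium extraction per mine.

A representative mine's profit is π_i = x_i(276 − X) − 24x_i, with X = x_i + Σ_{j≠i} x_j.
First-order condition: 252 − 2x_i − Σ_{j≠i} x_j = 0.
In a symmetric equilibrium every mine chooses the same x, so Σ_{j≠i} x_j = 4x. The condition becomes 252 − 6x = 0, giving x = 252/6 = 42.

42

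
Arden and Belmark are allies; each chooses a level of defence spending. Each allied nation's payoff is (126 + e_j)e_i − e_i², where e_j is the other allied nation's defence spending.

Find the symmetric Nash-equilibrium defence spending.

126

Arden's payoff is (126 + e_B)e_A − e_A².
∂π/∂e_A = 126 + e_B − 2e_A = 0, so e_A = 63 + 0.5e_B.
The game is symmetric, so in equilibrium e_B = e_A: the reaction function gives 0.5e_A = 63, hence e_A = 126.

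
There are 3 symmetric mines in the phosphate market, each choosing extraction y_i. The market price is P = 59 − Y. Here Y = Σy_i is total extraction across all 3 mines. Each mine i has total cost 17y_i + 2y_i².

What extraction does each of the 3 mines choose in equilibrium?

5.25

A representative mine's profit is π_i = y_i(59 − Y) − 17y_i − 2y_i², with Y = y_i + Σ_{j≠i} y_j.
First-order condition: 42 − 6y_i − Σ_{j≠i} y_j = 0.
Imposing symmetry (y_j = y for all j) turns Σ_{j≠i} y_j into 2y, so 42 = 8y and y = 5.25.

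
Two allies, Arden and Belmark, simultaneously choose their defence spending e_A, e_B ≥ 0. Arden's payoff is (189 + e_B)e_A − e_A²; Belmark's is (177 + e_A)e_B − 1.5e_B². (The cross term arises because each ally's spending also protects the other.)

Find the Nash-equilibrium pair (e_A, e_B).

Expanding Arden's payoff: 189e_A + e_Be_A − e_A².
∂π/∂e_A = 189 + e_B − 2e_A = 0, so e_A = 94.5 + 0.5e_B.
Likewise for Belmark: e_B = 59 + (1/3)e_A.
Solving the two reaction functions simultaneously: (1 − (0.5)(1/3))e_A = 94.5 + 0.5·59, so (5/6)e_A = 124 and e_A = 148.8.
Then e_B = 59 + (1/3)·148.8 = 108.6.

148.8, 108.6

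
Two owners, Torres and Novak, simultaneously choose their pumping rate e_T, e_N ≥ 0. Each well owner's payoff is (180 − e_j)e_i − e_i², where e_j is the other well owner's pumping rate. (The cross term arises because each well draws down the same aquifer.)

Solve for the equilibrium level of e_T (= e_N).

Torres's payoff is (180 − e_N)e_T − e_T².
∂π/∂e_T = 180 − e_N − 2e_T = 0, so e_T = 90 − 0.5e_N.
By symmetry e_N = e_T; substituting into the reaction function, 1.5e_T = 90 and e_T = 60.

60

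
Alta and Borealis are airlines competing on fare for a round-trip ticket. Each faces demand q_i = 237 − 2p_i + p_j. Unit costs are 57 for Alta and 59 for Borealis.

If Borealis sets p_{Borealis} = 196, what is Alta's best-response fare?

Alta's profit: π = (p_{Alta} − 57)(237 − 2p_{Alta} + p_{Borealis}).
∂π/∂p_{Alta} = 351 − 4p_{Alta} + p_{Borealis} = 0 ⇒ p_{Alta} = 87.75 + 0.25p_{Borealis}.
At p_{Borealis} = 196: p_{Alta} = 87.75 + 0.25·196 = 136.75.

136.75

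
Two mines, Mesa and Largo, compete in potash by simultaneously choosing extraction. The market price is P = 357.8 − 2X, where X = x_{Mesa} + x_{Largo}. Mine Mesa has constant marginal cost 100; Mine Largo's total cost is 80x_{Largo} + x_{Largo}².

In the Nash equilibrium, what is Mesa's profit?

Mine Mesa's profit: π = x_{Mesa}(357.8 − 2(x_{Mesa} + x_{Largo})) − 100x_{Mesa}.
∂π/∂x_{Mesa} = 257.8 − 4x_{Mesa} − 2x_{Largo} = 0, so x_{Mesa} = 64.45 − 0.5x_{Largo}.
For Largo: ∂π/∂x_{Largo} = 277.8 − 6x_{Largo} − 2x_{Mesa} = 0 ⇒ x_{Largo} = 46.3 − (1/3)x_{Mesa}.
Plugging x_{Largo} into Mesa's best response: x_{Mesa} = 64.45 − 0.5(46.3 − (1/3)x_{Mesa}) ⇒ (5/6)x_{Mesa} = 41.3, so x_{Mesa} = 49.56.
Then x_{Largo} = 46.3 − (1/3)·49.56 = 29.78.
Price P = 357.8 − 2·79.34 = 199.12.
Mesa's profit: (199.12 − 100)·49.56 = 4912.3872.

4912.3872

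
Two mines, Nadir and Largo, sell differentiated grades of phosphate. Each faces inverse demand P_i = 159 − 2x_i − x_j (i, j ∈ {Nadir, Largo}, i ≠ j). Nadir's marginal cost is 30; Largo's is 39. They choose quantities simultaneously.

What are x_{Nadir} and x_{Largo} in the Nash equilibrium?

26.4, 23.4

Mine Nadir's profit: π = x_{Nadir}(159 − 2x_{Nadir} − x_{Largo}) − 30x_{Nadir}.
∂π/∂x_{Nadir} = 129 − 4x_{Nadir} − x_{Largo} = 0 ⇒ x_{Nadir} = 32.25 − 0.25x_{Largo}.
Similarly x_{Largo} = 30 − 0.25x_{Nadir}.
Plugging x_{Largo} into Nadir's best response: x_{Nadir} = 32.25 − 0.25(30 − 0.25x_{Nadir}) ⇒ 0.9375x_{Nadir} = 24.75, so x_{Nadir} = 26.4.
Then x_{Largo} = 30 − 0.25·26.4 = 23.4.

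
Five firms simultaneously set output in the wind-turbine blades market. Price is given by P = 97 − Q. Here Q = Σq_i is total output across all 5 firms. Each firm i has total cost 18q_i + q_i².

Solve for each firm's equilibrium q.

9.875

A representative firm's profit is π_i = q_i(97 − Q) − 18q_i − q_i², with Q = q_i + Σ_{j≠i} q_j.
First-order condition: 79 − 4q_i − Σ_{j≠i} q_j = 0.
In a symmetric equilibrium every firm chooses the same q, so Σ_{j≠i} q_j = 4q. The condition becomes 79 − 8q = 0, giving q = 79/8 = 9.875.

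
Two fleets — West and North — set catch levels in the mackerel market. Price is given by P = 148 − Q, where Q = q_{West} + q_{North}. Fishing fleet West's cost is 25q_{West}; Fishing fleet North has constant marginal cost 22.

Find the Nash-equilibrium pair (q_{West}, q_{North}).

Fishing fleet West's profit: π = q_{West}(148 − (q_{West} + q_{North})) − 25q_{West}.
∂π/∂q_{West} = 123 − 2q_{West} − q_{North} = 0, so q_{West} = 61.5 − 0.5q_{North}.
By the same steps for North: q_{North} = 63 − 0.5q_{West}.
Substituting the second reaction function into the first: q_{West} = 61.5 − 0.5(63 − 0.5q_{West}), which gives 0.75q_{West} = 30 ⇒ q_{West} = 40.
Then q_{North} = 63 − 0.5·40 = 43.

40, 43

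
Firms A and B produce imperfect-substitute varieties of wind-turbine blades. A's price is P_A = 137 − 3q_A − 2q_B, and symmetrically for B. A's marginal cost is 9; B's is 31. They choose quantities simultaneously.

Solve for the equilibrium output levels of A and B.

17.375, 11.875

Firm A's profit: π = q_A(137 − 3q_A − 2q_B) − 9q_A.
∂π/∂q_A = 128 − 6q_A − 2q_B = 0 ⇒ q_A = 64/3 − (1/3)q_B.
Similarly q_B = 53/3 − (1/3)q_A.
Solving the two reaction functions simultaneously: (1 − (−1/3)(−1/3))q_A = 64/3 − (1/3)·(53/3), so (8/9)q_A = 139/9 and q_A = 17.375.
Then q_B = 53/3 − (1/3)·17.375 = 11.875.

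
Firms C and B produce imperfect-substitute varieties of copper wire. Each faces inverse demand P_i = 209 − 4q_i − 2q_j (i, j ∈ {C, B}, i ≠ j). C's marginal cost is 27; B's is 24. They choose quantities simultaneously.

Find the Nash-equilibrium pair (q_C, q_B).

18.1, 18.6

Firm C's profit: π = q_C(209 − 4q_C − 2q_B) − 27q_C.
∂π/∂q_C = 182 − 8q_C − 2q_B = 0 ⇒ q_C = 22.75 − 0.25q_B.
Similarly q_B = 23.125 − 0.25q_C.
Solving the two reaction functions simultaneously: (1 − (−0.25)(−0.25))q_C = 22.75 − 0.25·23.125, so 0.9375q_C = 543/32 and q_C = 18.1.
Then q_B = 23.125 − 0.25·18.1 = 18.6.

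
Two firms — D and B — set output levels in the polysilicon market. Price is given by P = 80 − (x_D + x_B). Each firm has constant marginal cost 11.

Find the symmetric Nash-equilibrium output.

23

Firm D's profit: π = x_D(80 − (x_D + x_B)) − 11x_D.
∂π/∂x_D = 69 − 2x_D − x_B = 0, so x_D = 34.5 − 0.5x_B.
Setting x_D = x_B in the reaction function: x_D = 34.5 − 0.5x_D, so x_D = 34.5 / 1.5 = 23.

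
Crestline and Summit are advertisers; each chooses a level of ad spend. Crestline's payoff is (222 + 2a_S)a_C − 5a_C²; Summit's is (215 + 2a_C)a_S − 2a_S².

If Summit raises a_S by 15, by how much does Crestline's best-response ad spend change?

Expanding Crestline's payoff: 222a_C + 2a_Sa_C − 5a_C².
∂π/∂a_C = 222 + 2a_S − 10a_C = 0, so a_C = 22.2 + 0.2a_S.
The reaction-function slope is 0.2, so a 15-unit rise in a_S moves a_C by 0.2 × 15 = 3. Crestline's best response rises — the actions are strategic complements.

3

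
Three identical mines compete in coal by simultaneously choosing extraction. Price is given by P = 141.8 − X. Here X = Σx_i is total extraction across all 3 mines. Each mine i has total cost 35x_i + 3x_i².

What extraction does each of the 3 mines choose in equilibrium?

A representative mine's profit is π_i = x_i(141.8 − X) − 35x_i − 3x_i², with X = x_i + Σ_{j≠i} x_j.
First-order condition: 106.8 − 8x_i − Σ_{j≠i} x_j = 0.
With identical mines, set every x_j = x: then 106.8 − 8x − 2x = 0, i.e. x = 106.8/10 = 10.68.

10.68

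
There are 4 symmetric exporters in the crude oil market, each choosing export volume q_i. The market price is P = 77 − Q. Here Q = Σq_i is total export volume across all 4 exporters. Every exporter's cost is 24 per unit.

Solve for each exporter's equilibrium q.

10.6

A representative exporter's profit is π_i = q_i(77 − Q) − 24q_i, with Q = q_i + Σ_{j≠i} q_j.
First-order condition: 53 − 2q_i − Σ_{j≠i} q_j = 0.
Imposing symmetry (q_j = q for all j) turns Σ_{j≠i} q_j into 3q, so 53 = 5q and q = 10.6.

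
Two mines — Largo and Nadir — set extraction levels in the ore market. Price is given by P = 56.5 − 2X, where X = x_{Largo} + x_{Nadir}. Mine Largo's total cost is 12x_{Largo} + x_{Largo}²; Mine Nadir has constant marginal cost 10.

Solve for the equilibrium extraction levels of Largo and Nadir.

Mine Largo's profit: π = x_{Largo}(56.5 − 2(x_{Largo} + x_{Nadir})) − 12x_{Largo} − x_{Largo}².
∂π/∂x_{Largo} = 44.5 − 6x_{Largo} − 2x_{Nadir} = 0, so x_{Largo} = 89/12 − (1/3)x_{Nadir}.
For Nadir: ∂π/∂x_{Nadir} = 46.5 − 4x_{Nadir} − 2x_{Largo} = 0 ⇒ x_{Nadir} = 11.625 − 0.5x_{Largo}.
Substituting the second reaction function into the first: x_{Largo} = 89/12 − (1/3)(11.625 − 0.5x_{Largo}), which gives (5/6)x_{Largo} = 85/24 ⇒ x_{Largo} = 4.25.
Then x_{Nadir} = 11.625 − 0.5·4.25 = 9.5.

4.25, 9.5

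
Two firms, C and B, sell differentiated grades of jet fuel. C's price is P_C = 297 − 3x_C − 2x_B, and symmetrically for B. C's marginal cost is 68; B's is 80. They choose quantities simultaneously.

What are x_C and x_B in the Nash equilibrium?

29.375, 26.375

Firm C's profit: π = x_C(297 − 3x_C − 2x_B) − 68x_C.
∂π/∂x_C = 229 − 6x_C − 2x_B = 0 ⇒ x_C = 229/6 − (1/3)x_B.
Similarly x_B = 217/6 − (1/3)x_C.
Substituting the second reaction function into the first: x_C = 229/6 − (1/3)(217/6 − (1/3)x_C), which gives (8/9)x_C = 235/9 ⇒ x_C = 29.375.
Then x_B = 217/6 − (1/3)·29.375 = 26.375.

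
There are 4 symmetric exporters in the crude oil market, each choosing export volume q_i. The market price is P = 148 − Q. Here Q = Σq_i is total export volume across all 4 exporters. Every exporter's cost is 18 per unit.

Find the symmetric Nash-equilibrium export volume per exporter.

A representative exporter's profit is π_i = q_i(148 − Q) − 18q_i, with Q = q_i + Σ_{j≠i} q_j.
First-order condition: 130 − 2q_i − Σ_{j≠i} q_j = 0.
Imposing symmetry (q_j = q for all j) turns Σ_{j≠i} q_j into 3q, so 130 = 5q and q = 26.

26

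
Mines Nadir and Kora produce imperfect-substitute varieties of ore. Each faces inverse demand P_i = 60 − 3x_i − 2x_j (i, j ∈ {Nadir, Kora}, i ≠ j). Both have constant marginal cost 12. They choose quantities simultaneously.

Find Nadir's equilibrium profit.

Mine Nadir's profit: π = x_{Nadir}(60 − 3x_{Nadir} − 2x_{Kora}) − 12x_{Nadir}.
∂π/∂x_{Nadir} = 48 − 6x_{Nadir} − 2x_{Kora} = 0 ⇒ x_{Nadir} = 8 − (1/3)x_{Kora}.
The game is symmetric, so in equilibrium x_{Kora} = x_{Nadir}: the reaction function gives (4/3)x_{Nadir} = 8, hence x_{Nadir} = 6.
P_{Nadir} = 60 − 3·6 − 2·6 = 30.
Profit = (30 − 12)·6 = 108.

108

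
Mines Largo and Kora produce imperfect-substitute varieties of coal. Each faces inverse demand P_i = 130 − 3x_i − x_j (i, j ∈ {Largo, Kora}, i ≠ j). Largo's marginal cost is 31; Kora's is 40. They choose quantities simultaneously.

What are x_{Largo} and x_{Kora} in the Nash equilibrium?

14.4, 12.6

Mine Largo's profit: π = x_{Largo}(130 − 3x_{Largo} − x_{Kora}) − 31x_{Largo}.
∂π/∂x_{Largo} = 99 − 6x_{Largo} − x_{Kora} = 0 ⇒ x_{Largo} = 16.5 − (1/6)x_{Kora}.
Similarly x_{Kora} = 15 − (1/6)x_{Largo}.
Plugging x_{Kora} into Largo's best response: x_{Largo} = 16.5 − (1/6)(15 − (1/6)x_{Largo}) ⇒ (35/36)x_{Largo} = 14, so x_{Largo} = 14.4.
Then x_{Kora} = 15 − (1/6)·14.4 = 12.6.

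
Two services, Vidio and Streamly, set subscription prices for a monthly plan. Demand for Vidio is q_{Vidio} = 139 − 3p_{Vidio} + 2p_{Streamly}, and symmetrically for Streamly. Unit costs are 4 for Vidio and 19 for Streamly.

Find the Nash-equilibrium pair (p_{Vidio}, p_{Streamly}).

40.5625, 46.1875

Vidio's profit: π = (p_{Vidio} − 4)(139 − 3p_{Vidio} + 2p_{Streamly}).
∂π/∂p_{Vidio} = 151 − 6p_{Vidio} + 2p_{Streamly} = 0 ⇒ p_{Vidio} = 151/6 + (1/3)p_{Streamly}.
Similarly p_{Streamly} = 98/3 + (1/3)p_{Vidio}.
Solving the two reaction functions simultaneously: (1 − (1/3)(1/3))p_{Vidio} = 151/6 + (1/3)·(98/3), so (8/9)p_{Vidio} = 649/18 and p_{Vidio} = 40.5625.
Then p_{Streamly} = 98/3 + (1/3)·40.5625 = 46.1875.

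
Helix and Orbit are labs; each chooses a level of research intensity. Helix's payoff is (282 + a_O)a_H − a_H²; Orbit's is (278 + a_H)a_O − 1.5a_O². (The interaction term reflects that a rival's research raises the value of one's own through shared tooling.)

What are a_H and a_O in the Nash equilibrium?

224.8, 167.6

Expanding Helix's payoff: 282a_H + a_Oa_H − a_H².
∂π/∂a_H = 282 + a_O − 2a_H = 0, so a_H = 141 + 0.5a_O.
Likewise for Orbit: a_O = 278/3 + (1/3)a_H.
Plugging a_O into Helix's best response: a_H = 141 + 0.5(278/3 + (1/3)a_H) ⇒ (5/6)a_H = 562/3, so a_H = 224.8.
Then a_O = 278/3 + (1/3)·224.8 = 167.6.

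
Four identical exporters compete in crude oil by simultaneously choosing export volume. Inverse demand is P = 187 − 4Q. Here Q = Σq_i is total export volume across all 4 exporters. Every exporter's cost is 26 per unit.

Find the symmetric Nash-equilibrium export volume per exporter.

A representative exporter's profit is π_i = q_i(187 − 4Q) − 26q_i, with Q = q_i + Σ_{j≠i} q_j.
First-order condition: 161 − 8q_i − 4Σ_{j≠i} q_j = 0.
In a symmetric equilibrium every exporter chooses the same q, so Σ_{j≠i} q_j = 3q. The condition becomes 161 − 20q = 0, giving q = 161/20 = 8.05.

8.05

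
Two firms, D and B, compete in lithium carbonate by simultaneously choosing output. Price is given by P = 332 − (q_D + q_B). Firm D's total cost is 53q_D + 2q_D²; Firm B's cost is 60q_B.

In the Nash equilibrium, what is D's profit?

Firm D's profit: π = q_D(332 − (q_D + q_B)) − 53q_D − 2q_D².
∂π/∂q_D = 279 − 6q_D − q_B = 0, so q_D = 46.5 − (1/6)q_B.
For B: ∂π/∂q_B = 272 − 2q_B − q_D = 0 ⇒ q_B = 136 − 0.5q_D.
Solving the two reaction functions simultaneously: (1 − (−1/6)(−0.5))q_D = 46.5 − (1/6)·136, so (11/12)q_D = 143/6 and q_D = 26.
Then q_B = 136 − 0.5·26 = 123.
Price P = 332 − 149 = 183.
D's profit: (183 − 53)·26 − 2(26)² = 2028.

2028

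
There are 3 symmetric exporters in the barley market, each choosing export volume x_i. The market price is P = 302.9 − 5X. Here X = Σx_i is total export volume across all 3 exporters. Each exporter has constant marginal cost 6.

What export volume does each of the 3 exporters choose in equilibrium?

14.845

A representative exporter's profit is π_i = x_i(302.9 − 5X) − 6x_i, with X = x_i + Σ_{j≠i} x_j.
First-order condition: 296.9 − 10x_i − 5Σ_{j≠i} x_j = 0.
With identical exporters, set every x_j = x: then 296.9 − 10x − 10x = 0, i.e. x = 296.9/20 = 14.845.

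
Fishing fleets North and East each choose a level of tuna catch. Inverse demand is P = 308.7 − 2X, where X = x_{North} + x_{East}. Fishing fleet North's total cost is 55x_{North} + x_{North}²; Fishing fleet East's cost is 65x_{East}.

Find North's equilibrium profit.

Fishing fleet North's profit: π = x_{North}(308.7 − 2(x_{North} + x_{East})) − 55x_{North} − x_{North}².
∂π/∂x_{North} = 253.7 − 6x_{North} − 2x_{East} = 0, so x_{North} = 2537/60 − (1/3)x_{East}.
For East: ∂π/∂x_{East} = 243.7 − 4x_{East} − 2x_{North} = 0 ⇒ x_{East} = 60.925 − 0.5x_{North}.
Substituting the second reaction function into the first: x_{North} = 2537/60 − (1/3)(60.925 − 0.5x_{North}), which gives (5/6)x_{North} = 21.975 ⇒ x_{North} = 26.37.
Then x_{East} = 60.925 − 0.5·26.37 = 47.74.
Price P = 308.7 − 2·74.11 = 160.48.
North's profit: (160.48 − 55)·26.37 − (26.37)² = 2086.1307.

2086.1307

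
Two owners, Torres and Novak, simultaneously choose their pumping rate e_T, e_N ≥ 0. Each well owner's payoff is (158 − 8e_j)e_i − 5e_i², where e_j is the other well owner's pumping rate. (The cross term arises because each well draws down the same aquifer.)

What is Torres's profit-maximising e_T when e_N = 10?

Torres's payoff is (158 − 8e_N)e_T − 5e_T².
∂π/∂e_T = 158 − 8e_N − 10e_T = 0, so e_T = 15.8 − 0.8e_N.
At e_N = 10: e_T = 15.8 − 0.8·10 = 7.8.

7.8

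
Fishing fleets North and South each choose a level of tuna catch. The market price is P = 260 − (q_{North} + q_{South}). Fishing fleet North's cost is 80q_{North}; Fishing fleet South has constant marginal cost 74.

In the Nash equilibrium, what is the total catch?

122

Fishing fleet North's profit: π = q_{North}(260 − (q_{North} + q_{South})) − 80q_{North}.
∂π/∂q_{North} = 180 − 2q_{North} − q_{South} = 0, so q_{North} = 90 − 0.5q_{South}.
By the same steps for South: q_{South} = 93 − 0.5q_{North}.
Plugging q_{South} into North's best response: q_{North} = 90 − 0.5(93 − 0.5q_{North}) ⇒ 0.75q_{North} = 43.5, so q_{North} = 58.
Then q_{South} = 93 − 0.5·58 = 64.
Total catch: 58 + 64 = 122.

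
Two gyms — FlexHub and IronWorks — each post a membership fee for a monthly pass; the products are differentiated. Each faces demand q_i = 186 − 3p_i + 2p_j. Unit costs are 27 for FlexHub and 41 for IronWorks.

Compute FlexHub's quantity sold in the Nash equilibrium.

127.125

FlexHub's profit: π = (p_{FlexHub} − 27)(186 − 3p_{FlexHub} + 2p_{IronWorks}).
∂π/∂p_{FlexHub} = 267 − 6p_{FlexHub} + 2p_{IronWorks} = 0 ⇒ p_{FlexHub} = 44.5 + (1/3)p_{IronWorks}.
Similarly p_{IronWorks} = 51.5 + (1/3)p_{FlexHub}.
Substituting the second reaction function into the first: p_{FlexHub} = 44.5 + (1/3)(51.5 + (1/3)p_{FlexHub}), which gives (8/9)p_{FlexHub} = 185/3 ⇒ p_{FlexHub} = 69.375.
Then p_{IronWorks} = 51.5 + (1/3)·69.375 = 74.625.
q_{FlexHub} = 186 − 3·69.375 + 2·74.625 = 127.125.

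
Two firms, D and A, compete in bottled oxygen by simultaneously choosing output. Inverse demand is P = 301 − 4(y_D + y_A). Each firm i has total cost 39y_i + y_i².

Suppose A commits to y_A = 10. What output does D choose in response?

Firm D's profit: π = y_D(301 − 4(y_D + y_A)) − 39y_D − y_D².
∂π/∂y_D = 262 − 10y_D − 4y_A = 0, so y_D = 26.2 − 0.4y_A.
At y_A = 10: y_D = 26.2 − 0.4·10 = 22.2.

22.2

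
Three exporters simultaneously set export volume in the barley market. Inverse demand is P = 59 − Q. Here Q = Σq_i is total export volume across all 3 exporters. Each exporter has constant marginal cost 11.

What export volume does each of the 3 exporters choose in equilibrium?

12

A representative exporter's profit is π_i = q_i(59 − Q) − 11q_i, with Q = q_i + Σ_{j≠i} q_j.
First-order condition: 48 − 2q_i − Σ_{j≠i} q_j = 0.
With identical exporters, set every q_j = q: then 48 − 2q − 2q = 0, i.e. q = 48/4 = 12.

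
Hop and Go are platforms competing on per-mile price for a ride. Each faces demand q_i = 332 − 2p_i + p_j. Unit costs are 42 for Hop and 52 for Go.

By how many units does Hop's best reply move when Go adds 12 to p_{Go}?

3

Hop's profit: π = (p_{Hop} − 42)(332 − 2p_{Hop} + p_{Go}).
∂π/∂p_{Hop} = 416 − 4p_{Hop} + p_{Go} = 0 ⇒ p_{Hop} = 104 + 0.25p_{Go}.
The reaction-function slope is 0.25, so a 12-unit rise in p_{Go} moves p_{Hop} by 0.25 × 12 = 3. Hop's best response rises — the actions are strategic complements.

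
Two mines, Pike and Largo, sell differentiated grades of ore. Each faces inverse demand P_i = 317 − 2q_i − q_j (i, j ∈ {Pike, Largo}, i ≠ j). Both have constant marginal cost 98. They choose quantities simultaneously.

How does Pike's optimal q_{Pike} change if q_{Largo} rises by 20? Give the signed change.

-5

Mine Pike's profit: π = q_{Pike}(317 − 2q_{Pike} − q_{Largo}) − 98q_{Pike}.
∂π/∂q_{Pike} = 219 − 4q_{Pike} − q_{Largo} = 0 ⇒ q_{Pike} = 54.75 − 0.25q_{Largo}.
The reaction-function slope is −0.25, so a 20-unit rise in q_{Largo} moves q_{Pike} by −0.25 × 20 = −5. Pike's best response falls — the actions are strategic substitutes.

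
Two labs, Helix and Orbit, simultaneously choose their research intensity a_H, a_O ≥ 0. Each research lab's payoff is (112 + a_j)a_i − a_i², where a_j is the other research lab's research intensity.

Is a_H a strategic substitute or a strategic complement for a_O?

Helix's payoff is (112 + a_O)a_H − a_H².
∂π/∂a_H = 112 + a_O − 2a_H = 0, so a_H = 56 + 0.5a_O.
The best-response slope da_H/da_O = 0.5 > 0: the reaction function is upward-sloping, so the choices are strategic complements.

strategic complements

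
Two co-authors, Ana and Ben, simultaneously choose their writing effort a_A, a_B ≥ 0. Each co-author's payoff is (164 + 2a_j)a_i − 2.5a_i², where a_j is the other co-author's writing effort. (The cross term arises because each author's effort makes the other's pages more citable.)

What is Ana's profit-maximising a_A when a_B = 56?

Ana's payoff is (164 + 2a_B)a_A − 2.5a_A².
∂π/∂a_A = 164 + 2a_B − 5a_A = 0, so a_A = 32.8 + 0.4a_B.
At a_B = 56: a_A = 32.8 + 0.4·56 = 55.2.

55.2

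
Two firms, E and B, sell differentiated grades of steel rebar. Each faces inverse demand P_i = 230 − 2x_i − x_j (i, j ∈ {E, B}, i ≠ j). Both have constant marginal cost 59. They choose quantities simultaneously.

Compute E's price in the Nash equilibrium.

Firm E's profit: π = x_E(230 − 2x_E − x_B) − 59x_E.
∂π/∂x_E = 171 − 4x_E − x_B = 0 ⇒ x_E = 42.75 − 0.25x_B.
Setting x_E = x_B in the reaction function: x_E = 42.75 − 0.25x_E, so x_E = 42.75 / 1.25 = 34.2.
P_E = 230 − 2·34.2 − 34.2 = 127.4.

127.4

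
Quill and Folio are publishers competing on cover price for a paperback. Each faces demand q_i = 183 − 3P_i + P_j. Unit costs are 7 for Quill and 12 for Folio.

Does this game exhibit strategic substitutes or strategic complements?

strategic complements

Quill's profit: π = (P_{Quill} − 7)(183 − 3P_{Quill} + P_{Folio}).
∂π/∂P_{Quill} = 204 − 6P_{Quill} + P_{Folio} = 0 ⇒ P_{Quill} = 34 + (1/6)P_{Folio}.
The best-response slope dP_{Quill}/dP_{Folio} = 1/6 > 0: the reaction function is upward-sloping, so the choices are strategic complements.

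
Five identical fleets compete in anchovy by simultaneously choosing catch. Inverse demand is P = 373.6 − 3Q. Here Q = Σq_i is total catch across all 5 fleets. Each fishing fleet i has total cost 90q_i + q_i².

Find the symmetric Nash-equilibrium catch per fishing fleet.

14.18

A representative fishing fleet's profit is π_i = q_i(373.6 − 3Q) − 90q_i − q_i², with Q = q_i + Σ_{j≠i} q_j.
First-order condition: 283.6 − 8q_i − 3Σ_{j≠i} q_j = 0.
In a symmetric equilibrium every fishing fleet chooses the same q, so Σ_{j≠i} q_j = 4q. The condition becomes 283.6 − 20q = 0, giving q = 283.6/20 = 14.18.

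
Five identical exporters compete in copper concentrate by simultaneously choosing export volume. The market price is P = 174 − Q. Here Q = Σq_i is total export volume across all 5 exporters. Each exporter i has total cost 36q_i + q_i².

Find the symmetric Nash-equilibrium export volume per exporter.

A representative exporter's profit is π_i = q_i(174 − Q) − 36q_i − q_i², with Q = q_i + Σ_{j≠i} q_j.
First-order condition: 138 − 4q_i − Σ_{j≠i} q_j = 0.
In a symmetric equilibrium every exporter chooses the same q, so Σ_{j≠i} q_j = 4q. The condition becomes 138 − 8q = 0, giving q = 138/8 = 17.25.

17.25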